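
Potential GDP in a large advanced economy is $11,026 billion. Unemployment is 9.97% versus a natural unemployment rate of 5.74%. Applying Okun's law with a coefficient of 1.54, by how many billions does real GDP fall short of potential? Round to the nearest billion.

Output gap = -1.54 × (9.97 - 5.74) = -1.54 × 4.23 = -6.5142%.
Actual GDP ≈ 11026 × 0.934858 ≈ 10308 billion, so the shortfall is 11026 - 10308 = 718 billion.

$718 billion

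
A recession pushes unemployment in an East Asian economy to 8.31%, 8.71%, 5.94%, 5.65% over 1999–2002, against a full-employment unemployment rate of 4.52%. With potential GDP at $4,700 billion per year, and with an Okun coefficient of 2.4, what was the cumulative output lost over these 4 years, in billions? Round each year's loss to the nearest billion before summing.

$1,188 billion

Year 1999: gap = -2.4 × (8.31 - 4.52) = -9.096%, loss ≈ 4700 × 9.096/100 ≈ 428.
Year 2000: gap = -2.4 × (8.71 - 4.52) = -10.056%, loss ≈ 4700 × 10.056/100 ≈ 473.
Year 2001: gap = -2.4 × (5.94 - 4.52) = -3.408%, loss ≈ 4700 × 3.408/100 ≈ 160.
Year 2002: gap = -2.4 × (5.65 - 4.52) = -2.712%, loss ≈ 4700 × 2.712/100 ≈ 127.
Total lost output = 428 + 473 + 160 + 127 = 1188 billion.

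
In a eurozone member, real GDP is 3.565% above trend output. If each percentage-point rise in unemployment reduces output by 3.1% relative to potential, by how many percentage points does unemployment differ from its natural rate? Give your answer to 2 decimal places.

Okun's law: output gap = -β × (u - u*), so u - u* = -(output gap)/β.
u - u* = -(3.565)/3.1 = -1.15 percentage points.

-1.15 percentage points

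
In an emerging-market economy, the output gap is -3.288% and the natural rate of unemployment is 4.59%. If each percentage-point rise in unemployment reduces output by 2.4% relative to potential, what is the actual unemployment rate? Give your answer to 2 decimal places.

From Okun's law, u - u* = -(output gap)/β = -(-3.288)/2.4 = 1.37 points.
So u = 4.59 + 1.37 = 5.96%.

5.96%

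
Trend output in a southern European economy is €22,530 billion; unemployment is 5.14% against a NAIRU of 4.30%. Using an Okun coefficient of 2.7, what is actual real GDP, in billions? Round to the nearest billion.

Unemployment gap = 5.14 - 4.3 = 0.84 points, so the output gap is -2.7 × 0.84 = -2.268%.
Actual GDP = 22530 × (1 - 2.268/100) = 22530 × 0.97732 ≈ 22019 billion.

€22,019 billion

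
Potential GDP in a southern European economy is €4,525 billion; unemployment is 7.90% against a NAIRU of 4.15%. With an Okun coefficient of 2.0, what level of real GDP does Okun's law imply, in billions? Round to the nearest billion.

€4,186 billion

Unemployment gap = 7.9 - 4.15 = 3.75 points, so the output gap is -2 × 3.75 = -7.5%.
Actual GDP = 4525 × (1 - 7.5/100) = 4525 × 0.925 ≈ 4186 billion.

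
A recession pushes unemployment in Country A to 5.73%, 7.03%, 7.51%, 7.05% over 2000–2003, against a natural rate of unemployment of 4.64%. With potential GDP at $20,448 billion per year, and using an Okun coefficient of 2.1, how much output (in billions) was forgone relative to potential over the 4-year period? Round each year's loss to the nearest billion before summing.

$3,761 billion

Year 2000: gap = -2.1 × (5.73 - 4.64) = -2.289%, loss ≈ 20448 × 2.289/100 ≈ 468.
Year 2001: gap = -2.1 × (7.03 - 4.64) = -5.019%, loss ≈ 20448 × 5.019/100 ≈ 1026.
Year 2002: gap = -2.1 × (7.51 - 4.64) = -6.027%, loss ≈ 20448 × 6.027/100 ≈ 1232.
Year 2003: gap = -2.1 × (7.05 - 4.64) = -5.061%, loss ≈ 20448 × 5.061/100 ≈ 1035.
Total lost output = 468 + 1026 + 1232 + 1035 = 3761 billion.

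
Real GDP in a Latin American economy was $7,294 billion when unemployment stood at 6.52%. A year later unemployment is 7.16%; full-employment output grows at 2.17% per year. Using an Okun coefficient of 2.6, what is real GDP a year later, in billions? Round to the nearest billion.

$7,331 billion

Δu = 7.16 - 6.52 = 0.64 points.
Okun's law (growth form): g_Y = g_Y* - β × Δu = 2.17 - 2.6 × (0.64) = 2.17 - 1.664 = 0.506%.
Real GDP in the next year = 7294 × (1 + 0.506/100) = 7294 × 1.00506 ≈ 7331 billion.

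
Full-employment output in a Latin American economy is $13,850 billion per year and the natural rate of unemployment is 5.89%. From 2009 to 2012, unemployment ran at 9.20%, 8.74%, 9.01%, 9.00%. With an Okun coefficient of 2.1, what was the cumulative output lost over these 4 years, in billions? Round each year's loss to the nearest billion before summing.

Year 2009: gap = -2.1 × (9.2 - 5.89) = -6.951%, loss ≈ 13850 × 6.951/100 ≈ 963.
Year 2010: gap = -2.1 × (8.74 - 5.89) = -5.985%, loss ≈ 13850 × 5.985/100 ≈ 829.
Year 2011: gap = -2.1 × (9.01 - 5.89) = -6.552%, loss ≈ 13850 × 6.552/100 ≈ 907.
Year 2012: gap = -2.1 × (9 - 5.89) = -6.531%, loss ≈ 13850 × 6.531/100 ≈ 905.
Total lost output = 963 + 829 + 907 + 905 = 3604 billion.

$3,604 billion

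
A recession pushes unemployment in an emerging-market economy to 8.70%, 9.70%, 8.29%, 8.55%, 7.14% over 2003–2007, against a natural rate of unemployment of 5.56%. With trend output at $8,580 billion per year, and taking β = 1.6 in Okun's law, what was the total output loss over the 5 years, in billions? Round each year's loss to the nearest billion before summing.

Year 2003: gap = -1.6 × (8.7 - 5.56) = -5.024%, loss ≈ 8580 × 5.024/100 ≈ 431.
Year 2004: gap = -1.6 × (9.7 - 5.56) = -6.624%, loss ≈ 8580 × 6.624/100 ≈ 568.
Year 2005: gap = -1.6 × (8.29 - 5.56) = -4.368%, loss ≈ 8580 × 4.368/100 ≈ 375.
Year 2006: gap = -1.6 × (8.55 - 5.56) = -4.784%, loss ≈ 8580 × 4.784/100 ≈ 410.
Year 2007: gap = -1.6 × (7.14 - 5.56) = -2.528%, loss ≈ 8580 × 2.528/100 ≈ 217.
Total lost output = 431 + 568 + 375 + 410 + 217 = 2001 billion.

$2,001 billion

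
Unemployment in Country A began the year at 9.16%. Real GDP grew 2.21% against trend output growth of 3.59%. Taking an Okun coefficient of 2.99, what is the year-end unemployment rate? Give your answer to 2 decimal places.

9.62%

Growth-rate Okun's law: g_Y = g_Y* - β × Δu, so Δu = (g_Y* - g_Y)/β.
Δu = (3.59 - 2.21)/2.99 = 1.38/2.99 = 0.46 percentage points.
Year-end unemployment = 9.16 + 0.46 = 9.62%.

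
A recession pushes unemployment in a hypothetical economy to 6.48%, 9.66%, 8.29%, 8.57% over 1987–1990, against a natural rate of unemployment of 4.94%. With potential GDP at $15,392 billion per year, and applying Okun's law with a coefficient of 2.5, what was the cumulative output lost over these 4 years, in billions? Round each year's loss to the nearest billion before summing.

$5,095 billion

Year 1987: gap = -2.5 × (6.48 - 4.94) = -3.85%, loss ≈ 15392 × 3.85/100 ≈ 593.
Year 1988: gap = -2.5 × (9.66 - 4.94) = -11.8%, loss ≈ 15392 × 11.8/100 ≈ 1816.
Year 1989: gap = -2.5 × (8.29 - 4.94) = -8.375%, loss ≈ 15392 × 8.375/100 ≈ 1289.
Year 1990: gap = -2.5 × (8.57 - 4.94) = -9.075%, loss ≈ 15392 × 9.075/100 ≈ 1397.
Total lost output = 593 + 1816 + 1289 + 1397 = 5095 billion.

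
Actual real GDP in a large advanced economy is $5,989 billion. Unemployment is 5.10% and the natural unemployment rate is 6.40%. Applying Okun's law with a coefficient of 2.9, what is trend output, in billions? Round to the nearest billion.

Unemployment gap = 5.1 - 6.4 = -1.3 points, so output gap = -2.9 × (-1.3) = 3.77%.
Since Y = Y* × (1 + gap/100), Y* = 5989/1.0377 ≈ 5771 billion.

$5,771 billion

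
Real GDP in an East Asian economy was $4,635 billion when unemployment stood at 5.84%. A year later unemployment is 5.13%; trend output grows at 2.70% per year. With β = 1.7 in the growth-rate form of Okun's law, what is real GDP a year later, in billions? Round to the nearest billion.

$4,816 billion

Δu = 5.13 - 5.84 = -0.71 points.
Okun's law (growth form): g_Y = g_Y* - β × Δu = 2.70 - 1.7 × (-0.71) = 2.7 + 1.207 = 3.907%.
Real GDP in the next year = 4635 × (1 + 3.907/100) = 4635 × 1.03907 ≈ 4816 billion.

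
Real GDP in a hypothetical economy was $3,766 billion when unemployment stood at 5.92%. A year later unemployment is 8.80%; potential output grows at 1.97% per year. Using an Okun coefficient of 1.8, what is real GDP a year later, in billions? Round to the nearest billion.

$3,645 billion

Δu = 8.8 - 5.92 = 2.88 points.
Okun's law (growth form): g_Y = g_Y* - β × Δu = 1.97 - 1.8 × (2.88) = 1.97 - 5.184 = -3.214%.
Real GDP in the next year = 3766 × (1 - 3.214/100) = 3766 × 0.96786 ≈ 3645 billion.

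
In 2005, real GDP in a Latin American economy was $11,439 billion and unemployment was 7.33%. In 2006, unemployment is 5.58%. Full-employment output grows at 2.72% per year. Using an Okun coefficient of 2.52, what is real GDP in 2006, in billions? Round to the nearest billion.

$12,255 billion

Δu = 5.58 - 7.33 = -1.75 points.
Okun's law (growth form): g_Y = g_Y* - β × Δu = 2.72 - 2.52 × (-1.75) = 2.72 + 4.41 = 7.13%.
Real GDP in the next year = 11439 × (1 + 7.13/100) = 11439 × 1.0713 ≈ 12255 billion.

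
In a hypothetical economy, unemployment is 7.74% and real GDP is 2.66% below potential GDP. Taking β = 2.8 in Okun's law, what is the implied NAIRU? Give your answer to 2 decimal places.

From Okun's law, u - u* = -(output gap)/β = -(-2.66)/2.8 = 0.95 points.
So u* = 7.74 - 0.95 = 6.79%.

6.79%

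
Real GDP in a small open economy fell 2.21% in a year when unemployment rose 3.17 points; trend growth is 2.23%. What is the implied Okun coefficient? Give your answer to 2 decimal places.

Growth form: g_Y = g_Y* - β × Δu, so β = (g_Y* - g_Y)/Δu.
β = (2.23 + 2.21)/3.17 = 4.44/3.17 = 1.40.

β ≈ 1.40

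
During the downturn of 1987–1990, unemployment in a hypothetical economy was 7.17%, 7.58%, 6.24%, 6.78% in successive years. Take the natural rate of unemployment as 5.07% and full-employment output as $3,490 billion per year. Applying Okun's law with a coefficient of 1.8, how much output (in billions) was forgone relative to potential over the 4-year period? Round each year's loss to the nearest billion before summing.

Year 1987: gap = -1.8 × (7.17 - 5.07) = -3.78%, loss ≈ 3490 × 3.78/100 ≈ 132.
Year 1988: gap = -1.8 × (7.58 - 5.07) = -4.518%, loss ≈ 3490 × 4.518/100 ≈ 158.
Year 1989: gap = -1.8 × (6.24 - 5.07) = -2.106%, loss ≈ 3490 × 2.106/100 ≈ 73.
Year 1990: gap = -1.8 × (6.78 - 5.07) = -3.078%, loss ≈ 3490 × 3.078/100 ≈ 107.
Total lost output = 132 + 158 + 73 + 107 = 470 billion.

$470 billion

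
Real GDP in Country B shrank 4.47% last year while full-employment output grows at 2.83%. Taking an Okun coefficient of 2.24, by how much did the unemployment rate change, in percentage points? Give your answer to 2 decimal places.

Growth-rate Okun's law: g_Y = g_Y* - β × Δu, so Δu = (g_Y* - g_Y)/β.
Δu = (2.83 + 4.47)/2.24 = 7.3/2.24 = 3.26 percentage points.

3.26 percentage points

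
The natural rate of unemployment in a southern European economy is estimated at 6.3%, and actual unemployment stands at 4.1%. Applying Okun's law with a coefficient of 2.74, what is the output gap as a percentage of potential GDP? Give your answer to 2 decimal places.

The unemployment gap is 4.1 - 6.3 = -2.2 percentage points.
Okun's law gives an output gap of -2.74 × (-2.2) = 6.028%, i.e. 6.03% above potential.

6.03%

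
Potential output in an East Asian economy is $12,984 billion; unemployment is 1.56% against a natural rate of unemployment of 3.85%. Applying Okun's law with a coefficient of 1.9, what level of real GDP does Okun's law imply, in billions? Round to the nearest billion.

Unemployment gap = 1.56 - 3.85 = -2.29 points, so the output gap is -1.9 × (-2.29) = 4.351%.
Actual GDP = 12984 × (1 + 4.351/100) = 12984 × 1.04351 ≈ 13549 billion.

$13,549 billion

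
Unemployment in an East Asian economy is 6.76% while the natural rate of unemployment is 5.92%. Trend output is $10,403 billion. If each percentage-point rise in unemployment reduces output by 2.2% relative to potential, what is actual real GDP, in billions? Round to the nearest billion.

Unemployment gap = 6.76 - 5.92 = 0.84 points, so the output gap is -2.2 × 0.84 = -1.848%.
Actual GDP = 10403 × (1 - 1.848/100) = 10403 × 0.98152 ≈ 10211 billion.

$10,211 billion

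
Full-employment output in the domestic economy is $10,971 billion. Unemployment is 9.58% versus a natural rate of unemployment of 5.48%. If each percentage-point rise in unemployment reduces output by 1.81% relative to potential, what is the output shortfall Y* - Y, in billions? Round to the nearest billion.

$814 billion

Output gap = -1.81 × (9.58 - 5.48) = -1.81 × 4.1 = -7.421%.
Actual GDP ≈ 10971 × 0.92579 ≈ 10157 billion, so the shortfall is 10971 - 10157 = 814 billion.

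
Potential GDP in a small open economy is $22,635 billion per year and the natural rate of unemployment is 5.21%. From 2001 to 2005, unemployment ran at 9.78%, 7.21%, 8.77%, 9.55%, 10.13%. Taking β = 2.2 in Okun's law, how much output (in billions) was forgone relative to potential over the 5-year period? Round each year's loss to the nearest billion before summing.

$9,656 billion

Year 2001: gap = -2.2 × (9.78 - 5.21) = -10.054%, loss ≈ 22635 × 10.054/100 ≈ 2276.
Year 2002: gap = -2.2 × (7.21 - 5.21) = -4.4%, loss ≈ 22635 × 4.4/100 ≈ 996.
Year 2003: gap = -2.2 × (8.77 - 5.21) = -7.832%, loss ≈ 22635 × 7.832/100 ≈ 1773.
Year 2004: gap = -2.2 × (9.55 - 5.21) = -9.548%, loss ≈ 22635 × 9.548/100 ≈ 2161.
Year 2005: gap = -2.2 × (10.13 - 5.21) = -10.824%, loss ≈ 22635 × 10.824/100 ≈ 2450.
Total lost output = 2276 + 996 + 1773 + 2161 + 2450 = 9656 billion.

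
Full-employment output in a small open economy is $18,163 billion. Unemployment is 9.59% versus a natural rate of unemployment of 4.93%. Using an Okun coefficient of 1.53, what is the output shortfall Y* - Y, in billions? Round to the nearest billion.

$1,295 billion

Output gap = -1.53 × (9.59 - 4.93) = -1.53 × 4.66 = -7.1298%.
Actual GDP ≈ 18163 × 0.928702 ≈ 16868 billion, so the shortfall is 18163 - 16868 = 1295 billion.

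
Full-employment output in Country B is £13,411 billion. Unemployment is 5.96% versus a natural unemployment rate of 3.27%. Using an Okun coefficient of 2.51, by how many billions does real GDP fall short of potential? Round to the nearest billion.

Output gap = -2.51 × (5.96 - 3.27) = -2.51 × 2.69 = -6.7519%.
Actual GDP ≈ 13411 × 0.932481 ≈ 12506 billion, so the shortfall is 13411 - 12506 = 905 billion.

£905 billion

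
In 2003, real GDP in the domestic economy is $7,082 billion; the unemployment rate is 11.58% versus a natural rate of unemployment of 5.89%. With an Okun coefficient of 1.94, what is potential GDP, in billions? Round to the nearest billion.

Unemployment gap = 11.58 - 5.89 = 5.69 points, so output gap = -1.94 × 5.69 = -11.0386%.
Since Y = Y* × (1 + gap/100), Y* = 7082/0.889614 ≈ 7961 billion.

$7,961 billion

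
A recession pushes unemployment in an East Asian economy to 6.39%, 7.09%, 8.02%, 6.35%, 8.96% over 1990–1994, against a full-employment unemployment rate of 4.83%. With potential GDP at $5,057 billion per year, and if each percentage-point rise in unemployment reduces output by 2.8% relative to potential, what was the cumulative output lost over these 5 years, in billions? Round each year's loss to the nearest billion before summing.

Year 1990: gap = -2.8 × (6.39 - 4.83) = -4.368%, loss ≈ 5057 × 4.368/100 ≈ 221.
Year 1991: gap = -2.8 × (7.09 - 4.83) = -6.328%, loss ≈ 5057 × 6.328/100 ≈ 320.
Year 1992: gap = -2.8 × (8.02 - 4.83) = -8.932%, loss ≈ 5057 × 8.932/100 ≈ 452.
Year 1993: gap = -2.8 × (6.35 - 4.83) = -4.256%, loss ≈ 5057 × 4.256/100 ≈ 215.
Year 1994: gap = -2.8 × (8.96 - 4.83) = -11.564%, loss ≈ 5057 × 11.564/100 ≈ 585.
Total lost output = 221 + 320 + 452 + 215 + 585 = 1793 billion.

$1,793 billion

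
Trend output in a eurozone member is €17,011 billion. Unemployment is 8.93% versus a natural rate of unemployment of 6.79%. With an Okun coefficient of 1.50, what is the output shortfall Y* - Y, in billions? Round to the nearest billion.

Output gap = -1.50 × (8.93 - 6.79) = -1.5 × 2.14 = -3.21%.
Actual GDP ≈ 17011 × 0.9679 ≈ 16465 billion, so the shortfall is 17011 - 16465 = 546 billion.

€546 billion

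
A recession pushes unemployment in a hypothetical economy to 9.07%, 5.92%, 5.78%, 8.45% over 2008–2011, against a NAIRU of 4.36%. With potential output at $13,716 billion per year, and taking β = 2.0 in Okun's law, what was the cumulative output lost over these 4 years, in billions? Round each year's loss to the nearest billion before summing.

Year 2008: gap = -2.0 × (9.07 - 4.36) = -9.42%, loss ≈ 13716 × 9.42/100 ≈ 1292.
Year 2009: gap = -2.0 × (5.92 - 4.36) = -3.12%, loss ≈ 13716 × 3.12/100 ≈ 428.
Year 2010: gap = -2.0 × (5.78 - 4.36) = -2.84%, loss ≈ 13716 × 2.84/100 ≈ 390.
Year 2011: gap = -2.0 × (8.45 - 4.36) = -8.18%, loss ≈ 13716 × 8.18/100 ≈ 1122.
Total lost output = 1292 + 428 + 390 + 1122 = 3232 billion.

$3,232 billion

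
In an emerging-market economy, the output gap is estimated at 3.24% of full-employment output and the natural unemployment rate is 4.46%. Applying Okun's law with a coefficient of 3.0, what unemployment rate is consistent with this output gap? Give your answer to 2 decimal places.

From Okun's law, u - u* = -(output gap)/β = -(3.24)/3.0 = -1.08 points.
So u = 4.46 - 1.08 = 3.38%.

3.38%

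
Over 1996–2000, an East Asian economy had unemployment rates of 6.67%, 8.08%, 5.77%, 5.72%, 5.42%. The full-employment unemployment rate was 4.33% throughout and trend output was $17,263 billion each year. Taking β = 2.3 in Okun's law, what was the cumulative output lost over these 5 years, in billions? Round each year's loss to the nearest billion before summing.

$3,975 billion

Year 1996: gap = -2.3 × (6.67 - 4.33) = -5.382%, loss ≈ 17263 × 5.382/100 ≈ 929.
Year 1997: gap = -2.3 × (8.08 - 4.33) = -8.625%, loss ≈ 17263 × 8.625/100 ≈ 1489.
Year 1998: gap = -2.3 × (5.77 - 4.33) = -3.312%, loss ≈ 17263 × 3.312/100 ≈ 572.
Year 1999: gap = -2.3 × (5.72 - 4.33) = -3.197%, loss ≈ 17263 × 3.197/100 ≈ 552.
Year 2000: gap = -2.3 × (5.42 - 4.33) = -2.507%, loss ≈ 17263 × 2.507/100 ≈ 433.
Total lost output = 929 + 1489 + 572 + 552 + 433 = 3975 billion.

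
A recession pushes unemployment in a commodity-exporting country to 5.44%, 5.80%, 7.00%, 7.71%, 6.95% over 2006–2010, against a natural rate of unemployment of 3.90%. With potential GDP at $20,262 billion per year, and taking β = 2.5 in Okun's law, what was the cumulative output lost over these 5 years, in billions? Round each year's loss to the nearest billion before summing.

Year 2006: gap = -2.5 × (5.44 - 3.9) = -3.85%, loss ≈ 20262 × 3.85/100 ≈ 780.
Year 2007: gap = -2.5 × (5.8 - 3.9) = -4.75%, loss ≈ 20262 × 4.75/100 ≈ 962.
Year 2008: gap = -2.5 × (7 - 3.9) = -7.75%, loss ≈ 20262 × 7.75/100 ≈ 1570.
Year 2009: gap = -2.5 × (7.71 - 3.9) = -9.525%, loss ≈ 20262 × 9.525/100 ≈ 1930.
Year 2010: gap = -2.5 × (6.95 - 3.9) = -7.625%, loss ≈ 20262 × 7.625/100 ≈ 1545.
Total lost output = 780 + 962 + 1570 + 1930 + 1545 = 6787 billion.

$6,787 billion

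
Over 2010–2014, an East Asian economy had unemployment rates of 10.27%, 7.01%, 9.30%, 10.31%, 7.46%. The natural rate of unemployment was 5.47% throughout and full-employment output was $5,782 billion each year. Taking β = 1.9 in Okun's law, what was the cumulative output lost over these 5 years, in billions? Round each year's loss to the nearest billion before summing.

Year 2010: gap = -1.9 × (10.27 - 5.47) = -9.12%, loss ≈ 5782 × 9.12/100 ≈ 527.
Year 2011: gap = -1.9 × (7.01 - 5.47) = -2.926%, loss ≈ 5782 × 2.926/100 ≈ 169.
Year 2012: gap = -1.9 × (9.3 - 5.47) = -7.277%, loss ≈ 5782 × 7.277/100 ≈ 421.
Year 2013: gap = -1.9 × (10.31 - 5.47) = -9.196%, loss ≈ 5782 × 9.196/100 ≈ 532.
Year 2014: gap = -1.9 × (7.46 - 5.47) = -3.781%, loss ≈ 5782 × 3.781/100 ≈ 219.
Total lost output = 527 + 169 + 421 + 532 + 219 = 1868 billion.

$1,868 billion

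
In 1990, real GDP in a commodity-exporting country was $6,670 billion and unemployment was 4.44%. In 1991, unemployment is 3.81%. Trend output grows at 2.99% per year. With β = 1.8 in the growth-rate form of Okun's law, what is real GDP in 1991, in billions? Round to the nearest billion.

$6,945 billion

Δu = 3.81 - 4.44 = -0.63 points.
Okun's law (growth form): g_Y = g_Y* - β × Δu = 2.99 - 1.8 × (-0.63) = 2.99 + 1.134 = 4.124%.
Real GDP in the next year = 6670 × (1 + 4.124/100) = 6670 × 1.04124 ≈ 6945 billion.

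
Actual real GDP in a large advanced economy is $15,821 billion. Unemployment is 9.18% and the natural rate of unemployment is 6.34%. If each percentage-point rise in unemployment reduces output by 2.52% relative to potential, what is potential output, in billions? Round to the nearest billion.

Unemployment gap = 9.18 - 6.34 = 2.84 points, so output gap = -2.52 × 2.84 = -7.1568%.
Since Y = Y* × (1 + gap/100), Y* = 15821/0.928432 ≈ 17041 billion.

$17,041 billion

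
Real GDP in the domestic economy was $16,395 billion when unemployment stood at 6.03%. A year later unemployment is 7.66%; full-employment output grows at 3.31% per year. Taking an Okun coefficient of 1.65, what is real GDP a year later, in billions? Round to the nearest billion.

Δu = 7.66 - 6.03 = 1.63 points.
Okun's law (growth form): g_Y = g_Y* - β × Δu = 3.31 - 1.65 × (1.63) = 3.31 - 2.6895 = 0.6205%.
Real GDP in the next year = 16395 × (1 + 0.6205/100) = 16395 × 1.006205 ≈ 16497 billion.

$16,497 billion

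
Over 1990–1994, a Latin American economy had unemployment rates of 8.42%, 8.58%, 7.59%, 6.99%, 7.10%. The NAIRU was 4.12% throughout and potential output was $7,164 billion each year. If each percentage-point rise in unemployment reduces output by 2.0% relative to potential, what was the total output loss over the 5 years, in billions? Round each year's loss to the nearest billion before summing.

Year 1990: gap = -2.0 × (8.42 - 4.12) = -8.6%, loss ≈ 7164 × 8.6/100 ≈ 616.
Year 1991: gap = -2.0 × (8.58 - 4.12) = -8.92%, loss ≈ 7164 × 8.92/100 ≈ 639.
Year 1992: gap = -2.0 × (7.59 - 4.12) = -6.94%, loss ≈ 7164 × 6.94/100 ≈ 497.
Year 1993: gap = -2.0 × (6.99 - 4.12) = -5.74%, loss ≈ 7164 × 5.74/100 ≈ 411.
Year 1994: gap = -2.0 × (7.1 - 4.12) = -5.96%, loss ≈ 7164 × 5.96/100 ≈ 427.
Total lost output = 616 + 639 + 497 + 411 + 427 = 2590 billion.

$2,590 billion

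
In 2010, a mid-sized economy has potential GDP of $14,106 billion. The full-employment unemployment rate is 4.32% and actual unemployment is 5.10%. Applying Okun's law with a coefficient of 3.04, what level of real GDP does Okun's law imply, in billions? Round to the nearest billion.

$13,772 billion

Unemployment gap = 5.1 - 4.32 = 0.78 points, so the output gap is -3.04 × 0.78 = -2.3712%.
Actual GDP = 14106 × (1 - 2.3712/100) = 14106 × 0.976288 ≈ 13772 billion.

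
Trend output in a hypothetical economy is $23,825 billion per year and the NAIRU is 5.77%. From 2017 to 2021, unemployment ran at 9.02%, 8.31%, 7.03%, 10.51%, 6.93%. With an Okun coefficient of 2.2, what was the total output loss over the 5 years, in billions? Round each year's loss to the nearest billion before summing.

Year 2017: gap = -2.2 × (9.02 - 5.77) = -7.15%, loss ≈ 23825 × 7.15/100 ≈ 1703.
Year 2018: gap = -2.2 × (8.31 - 5.77) = -5.588%, loss ≈ 23825 × 5.588/100 ≈ 1331.
Year 2019: gap = -2.2 × (7.03 - 5.77) = -2.772%, loss ≈ 23825 × 2.772/100 ≈ 660.
Year 2020: gap = -2.2 × (10.51 - 5.77) = -10.428%, loss ≈ 23825 × 10.428/100 ≈ 2484.
Year 2021: gap = -2.2 × (6.93 - 5.77) = -2.552%, loss ≈ 23825 × 2.552/100 ≈ 608.
Total lost output = 1703 + 1331 + 660 + 2484 + 608 = 6786 billion.

$6,786 billion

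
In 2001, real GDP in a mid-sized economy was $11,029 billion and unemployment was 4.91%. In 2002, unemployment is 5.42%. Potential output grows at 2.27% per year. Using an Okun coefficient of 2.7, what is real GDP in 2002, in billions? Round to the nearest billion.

Δu = 5.42 - 4.91 = 0.51 points.
Okun's law (growth form): g_Y = g_Y* - β × Δu = 2.27 - 2.7 × (0.51) = 2.27 - 1.377 = 0.893%.
Real GDP in the next year = 11029 × (1 + 0.893/100) = 11029 × 1.00893 ≈ 11127 billion.

$11,127 billion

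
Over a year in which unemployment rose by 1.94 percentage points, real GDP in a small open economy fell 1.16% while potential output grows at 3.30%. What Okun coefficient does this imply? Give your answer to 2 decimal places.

Growth form: g_Y = g_Y* - β × Δu, so β = (g_Y* - g_Y)/Δu.
β = (3.3 + 1.16)/1.94 = 4.46/1.94 = 2.30.

β ≈ 2.30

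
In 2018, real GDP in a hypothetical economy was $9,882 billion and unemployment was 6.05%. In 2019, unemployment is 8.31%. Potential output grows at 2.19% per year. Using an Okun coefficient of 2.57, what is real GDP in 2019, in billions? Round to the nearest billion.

$9,524 billion

Δu = 8.31 - 6.05 = 2.26 points.
Okun's law (growth form): g_Y = g_Y* - β × Δu = 2.19 - 2.57 × (2.26) = 2.19 - 5.8082 = -3.6182%.
Real GDP in the next year = 9882 × (1 - 3.6182/100) = 9882 × 0.963818 ≈ 9524 billion.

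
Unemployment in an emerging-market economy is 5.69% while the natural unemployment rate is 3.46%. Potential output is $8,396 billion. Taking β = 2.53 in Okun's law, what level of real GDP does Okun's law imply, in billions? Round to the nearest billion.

$7,922 billion

Unemployment gap = 5.69 - 3.46 = 2.23 points, so the output gap is -2.53 × 2.23 = -5.6419%.
Actual GDP = 8396 × (1 - 5.6419/100) = 8396 × 0.943581 ≈ 7922 billion.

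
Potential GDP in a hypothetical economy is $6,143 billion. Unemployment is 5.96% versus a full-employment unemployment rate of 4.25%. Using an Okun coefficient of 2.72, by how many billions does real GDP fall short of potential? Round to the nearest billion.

$286 billion

Output gap = -2.72 × (5.96 - 4.25) = -2.72 × 1.71 = -4.6512%.
Actual GDP ≈ 6143 × 0.953488 ≈ 5857 billion, so the shortfall is 6143 - 5857 = 286 billion.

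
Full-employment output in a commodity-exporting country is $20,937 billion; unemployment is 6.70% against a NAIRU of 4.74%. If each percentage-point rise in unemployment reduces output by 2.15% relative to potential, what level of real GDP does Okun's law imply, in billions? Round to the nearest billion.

$20,055 billion

Unemployment gap = 6.7 - 4.74 = 1.96 points, so the output gap is -2.15 × 1.96 = -4.214%.
Actual GDP = 20937 × (1 - 4.214/100) = 20937 × 0.95786 ≈ 20055 billion.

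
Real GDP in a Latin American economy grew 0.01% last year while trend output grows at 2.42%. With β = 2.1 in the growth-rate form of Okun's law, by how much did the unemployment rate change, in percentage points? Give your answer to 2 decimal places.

1.15 percentage points

Growth-rate Okun's law: g_Y = g_Y* - β × Δu, so Δu = (g_Y* - g_Y)/β.
Δu = (2.42 - 0.01)/2.1 = 2.41/2.1 = 1.15 percentage points.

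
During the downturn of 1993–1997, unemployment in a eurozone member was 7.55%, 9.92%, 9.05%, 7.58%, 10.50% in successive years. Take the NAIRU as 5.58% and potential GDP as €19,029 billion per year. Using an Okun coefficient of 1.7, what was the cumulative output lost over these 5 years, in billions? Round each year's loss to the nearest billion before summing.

Year 1993: gap = -1.7 × (7.55 - 5.58) = -3.349%, loss ≈ 19029 × 3.349/100 ≈ 637.
Year 1994: gap = -1.7 × (9.92 - 5.58) = -7.378%, loss ≈ 19029 × 7.378/100 ≈ 1404.
Year 1995: gap = -1.7 × (9.05 - 5.58) = -5.899%, loss ≈ 19029 × 5.899/100 ≈ 1123.
Year 1996: gap = -1.7 × (7.58 - 5.58) = -3.4%, loss ≈ 19029 × 3.4/100 ≈ 647.
Year 1997: gap = -1.7 × (10.5 - 5.58) = -8.364%, loss ≈ 19029 × 8.364/100 ≈ 1592.
Total lost output = 637 + 1404 + 1123 + 647 + 1592 = 5403 billion.

€5,403 billion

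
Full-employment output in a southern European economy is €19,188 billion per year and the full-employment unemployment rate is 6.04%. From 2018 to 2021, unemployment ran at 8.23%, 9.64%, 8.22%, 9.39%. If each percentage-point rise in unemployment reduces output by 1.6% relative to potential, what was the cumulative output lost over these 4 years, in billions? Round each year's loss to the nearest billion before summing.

€3,474 billion

Year 2018: gap = -1.6 × (8.23 - 6.04) = -3.504%, loss ≈ 19188 × 3.504/100 ≈ 672.
Year 2019: gap = -1.6 × (9.64 - 6.04) = -5.76%, loss ≈ 19188 × 5.76/100 ≈ 1105.
Year 2020: gap = -1.6 × (8.22 - 6.04) = -3.488%, loss ≈ 19188 × 3.488/100 ≈ 669.
Year 2021: gap = -1.6 × (9.39 - 6.04) = -5.36%, loss ≈ 19188 × 5.36/100 ≈ 1028.
Total lost output = 672 + 1105 + 669 + 1028 = 3474 billion.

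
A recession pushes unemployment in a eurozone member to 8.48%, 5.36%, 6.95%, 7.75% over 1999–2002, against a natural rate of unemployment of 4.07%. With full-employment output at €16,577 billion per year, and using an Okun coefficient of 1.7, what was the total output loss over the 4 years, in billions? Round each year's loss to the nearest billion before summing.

€3,456 billion

Year 1999: gap = -1.7 × (8.48 - 4.07) = -7.497%, loss ≈ 16577 × 7.497/100 ≈ 1243.
Year 2000: gap = -1.7 × (5.36 - 4.07) = -2.193%, loss ≈ 16577 × 2.193/100 ≈ 364.
Year 2001: gap = -1.7 × (6.95 - 4.07) = -4.896%, loss ≈ 16577 × 4.896/100 ≈ 812.
Year 2002: gap = -1.7 × (7.75 - 4.07) = -6.256%, loss ≈ 16577 × 6.256/100 ≈ 1037.
Total lost output = 1243 + 364 + 812 + 1037 = 3456 billion.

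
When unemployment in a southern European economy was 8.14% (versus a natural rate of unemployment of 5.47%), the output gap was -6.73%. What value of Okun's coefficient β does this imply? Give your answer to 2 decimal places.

Okun's law: output gap = -β × (u - u*).
-6.73 = -β × (8.14 - 5.47) = -β × 2.67, so β = 6.73/2.67 = 2.52.

β ≈ 2.52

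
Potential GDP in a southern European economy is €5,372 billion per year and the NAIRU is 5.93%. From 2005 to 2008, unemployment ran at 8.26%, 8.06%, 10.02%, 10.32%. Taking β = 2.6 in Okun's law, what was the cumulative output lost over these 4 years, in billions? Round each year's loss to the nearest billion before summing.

€1,807 billion

Year 2005: gap = -2.6 × (8.26 - 5.93) = -6.058%, loss ≈ 5372 × 6.058/100 ≈ 325.
Year 2006: gap = -2.6 × (8.06 - 5.93) = -5.538%, loss ≈ 5372 × 5.538/100 ≈ 298.
Year 2007: gap = -2.6 × (10.02 - 5.93) = -10.634%, loss ≈ 5372 × 10.634/100 ≈ 571.
Year 2008: gap = -2.6 × (10.32 - 5.93) = -11.414%, loss ≈ 5372 × 11.414/100 ≈ 613.
Total lost output = 325 + 298 + 571 + 613 = 1807 billion.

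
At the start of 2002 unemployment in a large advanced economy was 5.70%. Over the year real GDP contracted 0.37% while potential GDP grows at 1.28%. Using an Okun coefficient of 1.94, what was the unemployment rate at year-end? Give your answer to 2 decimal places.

6.55%

Growth-rate Okun's law: g_Y = g_Y* - β × Δu, so Δu = (g_Y* - g_Y)/β.
Δu = (1.28 + 0.37)/1.94 = 1.65/1.94 = 0.85 percentage points.
Year-end unemployment = 5.7 + 0.85 = 6.55%.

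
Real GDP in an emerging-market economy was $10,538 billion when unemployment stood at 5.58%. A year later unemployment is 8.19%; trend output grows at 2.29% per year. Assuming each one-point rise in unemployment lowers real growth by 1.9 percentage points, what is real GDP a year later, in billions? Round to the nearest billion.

Δu = 8.19 - 5.58 = 2.61 points.
Okun's law (growth form): g_Y = g_Y* - β × Δu = 2.29 - 1.9 × (2.61) = 2.29 - 4.959 = -2.669%.
Real GDP in the next year = 10538 × (1 - 2.669/100) = 10538 × 0.97331 ≈ 10257 billion.

$10,257 billion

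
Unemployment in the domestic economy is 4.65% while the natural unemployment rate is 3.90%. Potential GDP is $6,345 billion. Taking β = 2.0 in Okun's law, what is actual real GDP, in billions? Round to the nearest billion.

Unemployment gap = 4.65 - 3.9 = 0.75 points, so the output gap is -2 × 0.75 = -1.5%.
Actual GDP = 6345 × (1 - 1.5/100) = 6345 × 0.985 ≈ 6250 billion.

$6,250 billion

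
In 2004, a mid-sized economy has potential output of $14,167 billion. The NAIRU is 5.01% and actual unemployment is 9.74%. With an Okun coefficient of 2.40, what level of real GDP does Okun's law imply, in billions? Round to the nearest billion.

Unemployment gap = 9.74 - 5.01 = 4.73 points, so the output gap is -2.4 × 4.73 = -11.352%.
Actual GDP = 14167 × (1 - 11.352/100) = 14167 × 0.88648 ≈ 12559 billion.

$12,559 billion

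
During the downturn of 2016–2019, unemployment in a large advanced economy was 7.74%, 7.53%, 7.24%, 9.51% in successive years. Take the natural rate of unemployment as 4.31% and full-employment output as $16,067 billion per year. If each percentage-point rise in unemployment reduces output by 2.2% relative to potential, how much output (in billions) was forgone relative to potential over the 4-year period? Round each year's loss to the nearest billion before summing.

Year 2016: gap = -2.2 × (7.74 - 4.31) = -7.546%, loss ≈ 16067 × 7.546/100 ≈ 1212.
Year 2017: gap = -2.2 × (7.53 - 4.31) = -7.084%, loss ≈ 16067 × 7.084/100 ≈ 1138.
Year 2018: gap = -2.2 × (7.24 - 4.31) = -6.446%, loss ≈ 16067 × 6.446/100 ≈ 1036.
Year 2019: gap = -2.2 × (9.51 - 4.31) = -11.44%, loss ≈ 16067 × 11.44/100 ≈ 1838.
Total lost output = 1212 + 1138 + 1036 + 1838 = 5224 billion.

$5,224 billion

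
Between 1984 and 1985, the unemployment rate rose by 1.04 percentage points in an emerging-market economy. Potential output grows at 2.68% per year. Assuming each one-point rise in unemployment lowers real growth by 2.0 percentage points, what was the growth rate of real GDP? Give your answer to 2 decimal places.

Growth-rate Okun's law: g_Y = g_Y* - β × Δu.
g_Y = 2.68 - 2.0 × (1.04) = 2.68 - 2.08 = 0.6%, i.e. 0.60% to 2 d.p.

0.60%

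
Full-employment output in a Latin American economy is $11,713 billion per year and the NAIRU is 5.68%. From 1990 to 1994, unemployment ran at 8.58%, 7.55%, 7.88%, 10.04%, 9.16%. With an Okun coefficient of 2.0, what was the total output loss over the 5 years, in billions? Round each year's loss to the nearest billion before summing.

Year 1990: gap = -2.0 × (8.58 - 5.68) = -5.8%, loss ≈ 11713 × 5.8/100 ≈ 679.
Year 1991: gap = -2.0 × (7.55 - 5.68) = -3.74%, loss ≈ 11713 × 3.74/100 ≈ 438.
Year 1992: gap = -2.0 × (7.88 - 5.68) = -4.4%, loss ≈ 11713 × 4.4/100 ≈ 515.
Year 1993: gap = -2.0 × (10.04 - 5.68) = -8.72%, loss ≈ 11713 × 8.72/100 ≈ 1021.
Year 1994: gap = -2.0 × (9.16 - 5.68) = -6.96%, loss ≈ 11713 × 6.96/100 ≈ 815.
Total lost output = 679 + 438 + 515 + 1021 + 815 = 3468 billion.

$3,468 billion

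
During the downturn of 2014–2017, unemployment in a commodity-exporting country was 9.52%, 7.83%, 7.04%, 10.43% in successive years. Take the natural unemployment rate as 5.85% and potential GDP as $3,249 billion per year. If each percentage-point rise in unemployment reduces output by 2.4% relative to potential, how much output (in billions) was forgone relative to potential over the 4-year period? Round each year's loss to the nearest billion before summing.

Year 2014: gap = -2.4 × (9.52 - 5.85) = -8.808%, loss ≈ 3249 × 8.808/100 ≈ 286.
Year 2015: gap = -2.4 × (7.83 - 5.85) = -4.752%, loss ≈ 3249 × 4.752/100 ≈ 154.
Year 2016: gap = -2.4 × (7.04 - 5.85) = -2.856%, loss ≈ 3249 × 2.856/100 ≈ 93.
Year 2017: gap = -2.4 × (10.43 - 5.85) = -10.992%, loss ≈ 3249 × 10.992/100 ≈ 357.
Total lost output = 286 + 154 + 93 + 357 = 890 billion.

$890 billion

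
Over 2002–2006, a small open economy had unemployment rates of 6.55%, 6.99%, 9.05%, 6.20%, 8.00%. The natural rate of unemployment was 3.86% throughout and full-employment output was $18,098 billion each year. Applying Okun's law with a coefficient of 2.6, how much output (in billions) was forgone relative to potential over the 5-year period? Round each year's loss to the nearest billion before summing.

$8,230 billion

Year 2002: gap = -2.6 × (6.55 - 3.86) = -6.994%, loss ≈ 18098 × 6.994/100 ≈ 1266.
Year 2003: gap = -2.6 × (6.99 - 3.86) = -8.138%, loss ≈ 18098 × 8.138/100 ≈ 1473.
Year 2004: gap = -2.6 × (9.05 - 3.86) = -13.494%, loss ≈ 18098 × 13.494/100 ≈ 2442.
Year 2005: gap = -2.6 × (6.2 - 3.86) = -6.084%, loss ≈ 18098 × 6.084/100 ≈ 1101.
Year 2006: gap = -2.6 × (8 - 3.86) = -10.764%, loss ≈ 18098 × 10.764/100 ≈ 1948.
Total lost output = 1266 + 1473 + 2442 + 1101 + 1948 = 8230 billion.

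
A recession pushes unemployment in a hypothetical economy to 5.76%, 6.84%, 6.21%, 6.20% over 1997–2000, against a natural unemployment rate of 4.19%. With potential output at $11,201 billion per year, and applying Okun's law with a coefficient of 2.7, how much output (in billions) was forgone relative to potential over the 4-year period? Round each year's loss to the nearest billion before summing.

$2,495 billion

Year 1997: gap = -2.7 × (5.76 - 4.19) = -4.239%, loss ≈ 11201 × 4.239/100 ≈ 475.
Year 1998: gap = -2.7 × (6.84 - 4.19) = -7.155%, loss ≈ 11201 × 7.155/100 ≈ 801.
Year 1999: gap = -2.7 × (6.21 - 4.19) = -5.454%, loss ≈ 11201 × 5.454/100 ≈ 611.
Year 2000: gap = -2.7 × (6.2 - 4.19) = -5.427%, loss ≈ 11201 × 5.427/100 ≈ 608.
Total lost output = 475 + 801 + 611 + 608 = 2495 billion.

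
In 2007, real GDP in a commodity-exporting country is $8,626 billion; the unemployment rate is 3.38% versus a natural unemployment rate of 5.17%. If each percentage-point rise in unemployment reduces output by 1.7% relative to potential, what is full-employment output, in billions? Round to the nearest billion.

Unemployment gap = 3.38 - 5.17 = -1.79 points, so output gap = -1.7 × (-1.79) = 3.043%.
Since Y = Y* × (1 + gap/100), Y* = 8626/1.03043 ≈ 8371 billion.

$8,371 billion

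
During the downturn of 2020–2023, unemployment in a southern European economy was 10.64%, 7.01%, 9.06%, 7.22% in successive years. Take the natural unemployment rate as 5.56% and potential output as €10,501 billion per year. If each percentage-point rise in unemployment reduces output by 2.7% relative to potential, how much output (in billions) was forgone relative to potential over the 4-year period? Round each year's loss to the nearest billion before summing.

Year 2020: gap = -2.7 × (10.64 - 5.56) = -13.716%, loss ≈ 10501 × 13.716/100 ≈ 1440.
Year 2021: gap = -2.7 × (7.01 - 5.56) = -3.915%, loss ≈ 10501 × 3.915/100 ≈ 411.
Year 2022: gap = -2.7 × (9.06 - 5.56) = -9.45%, loss ≈ 10501 × 9.45/100 ≈ 992.
Year 2023: gap = -2.7 × (7.22 - 5.56) = -4.482%, loss ≈ 10501 × 4.482/100 ≈ 471.
Total lost output = 1440 + 411 + 992 + 471 = 3314 billion.

€3,314 billion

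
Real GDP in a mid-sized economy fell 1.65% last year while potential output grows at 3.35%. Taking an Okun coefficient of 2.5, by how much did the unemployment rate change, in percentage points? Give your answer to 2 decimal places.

2.00 percentage points

Growth-rate Okun's law: g_Y = g_Y* - β × Δu, so Δu = (g_Y* - g_Y)/β.
Δu = (3.35 + 1.65)/2.5 = 5/2.5 = 2.00 percentage points.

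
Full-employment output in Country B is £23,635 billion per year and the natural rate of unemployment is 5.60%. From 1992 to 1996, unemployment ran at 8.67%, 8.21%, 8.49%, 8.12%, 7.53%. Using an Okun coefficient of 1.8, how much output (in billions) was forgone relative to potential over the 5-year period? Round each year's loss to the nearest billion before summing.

£5,538 billion

Year 1992: gap = -1.8 × (8.67 - 5.6) = -5.526%, loss ≈ 23635 × 5.526/100 ≈ 1306.
Year 1993: gap = -1.8 × (8.21 - 5.6) = -4.698%, loss ≈ 23635 × 4.698/100 ≈ 1110.
Year 1994: gap = -1.8 × (8.49 - 5.6) = -5.202%, loss ≈ 23635 × 5.202/100 ≈ 1229.
Year 1995: gap = -1.8 × (8.12 - 5.6) = -4.536%, loss ≈ 23635 × 4.536/100 ≈ 1072.
Year 1996: gap = -1.8 × (7.53 - 5.6) = -3.474%, loss ≈ 23635 × 3.474/100 ≈ 821.
Total lost output = 1306 + 1110 + 1229 + 1072 + 821 = 5538 billion.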